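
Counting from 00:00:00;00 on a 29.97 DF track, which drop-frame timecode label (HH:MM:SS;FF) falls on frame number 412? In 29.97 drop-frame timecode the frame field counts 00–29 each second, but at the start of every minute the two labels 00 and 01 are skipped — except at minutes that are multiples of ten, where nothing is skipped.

Ten DF minutes hold 17982 frames, so frame 412 lies in block 0 (frames 0–17981) with 412 frames into that block.
The block's first minute is 1800 frames and the rest 1798 each; 412 frames reaches minute 0, so 0 × 18 + 0 × 2 = 0 labels have been skipped so far.
Adding those back, label number 412 + 0 = 412 at 30 labels/s is 13 s + 22 f = 0 h 0 min 13 s frame 22, i.e. 00:00:13;22.

00:00:13;22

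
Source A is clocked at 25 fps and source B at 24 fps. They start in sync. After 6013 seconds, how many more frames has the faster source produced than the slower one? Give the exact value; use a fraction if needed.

A emits 25 × 6013 = 150325 frames; B emits 24 × 6013 = 144312.
Difference = 6013 frames; B is behind A.

6013 frames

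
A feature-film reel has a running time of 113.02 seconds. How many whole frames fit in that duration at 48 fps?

Frames = 113.02 × 48 = 135624/25 ≈ 5424.9600.
Complete frames: 5424.

5424 frames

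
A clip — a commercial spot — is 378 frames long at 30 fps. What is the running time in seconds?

12.6 seconds

Running time = 378 / (30) = 12.6 s.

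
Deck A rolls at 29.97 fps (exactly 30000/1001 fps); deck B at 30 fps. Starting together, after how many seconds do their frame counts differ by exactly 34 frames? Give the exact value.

The gap grows by |30 − 30000/1001| = 30/1001 frames per second.
Time for a 34-frame gap: 34 ÷ (30/1001) = 17017/15 s.

17017/15 seconds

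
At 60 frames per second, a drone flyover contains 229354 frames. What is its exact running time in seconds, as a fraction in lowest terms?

Running time = 229354 ÷ (60) = 229354 × 1/60 = 114677/30 s.

114677/30 seconds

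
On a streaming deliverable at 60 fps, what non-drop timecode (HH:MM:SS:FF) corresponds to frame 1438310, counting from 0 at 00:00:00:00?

06:39:31:50

1438310 ÷ 60 = 23971 full seconds, remainder 50 frames.
23971 s = 6 h 39 min 31 s.
Timecode: 06:39:31:50.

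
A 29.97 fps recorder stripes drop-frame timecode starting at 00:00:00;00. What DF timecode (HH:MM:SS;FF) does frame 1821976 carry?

Each 10-minute DF block holds 10 × 60 × 30 − 9 × 2 = 17982 frames. 1821976 ÷ 17982 → 101 full blocks, remainder 5794.
Within the partial block the first minute is 1800 frames and each further minute 1798, so 3 further minute boundaries passed. Total skipped labels = 18 × 101 + 2 × 3 = 1824.
Non-drop label index = 1821976 + 1824 = 1823800; at 30 labels/s that is 16:53:13:10, i.e. DF 16:53:13;10.

16:53:13;10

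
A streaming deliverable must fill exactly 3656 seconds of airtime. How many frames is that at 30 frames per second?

109680 frames

Frames = 3656 × 30 = 109680.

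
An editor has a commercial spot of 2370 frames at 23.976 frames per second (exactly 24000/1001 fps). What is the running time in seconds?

98.84875 seconds

Running time = 2370 / (24000/1001) = 98.84875 s.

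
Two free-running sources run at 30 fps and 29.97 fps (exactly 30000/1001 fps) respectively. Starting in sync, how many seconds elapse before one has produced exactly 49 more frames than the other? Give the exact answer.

49049/30 seconds

The gap grows by |30000/1001 − 30| = 30/1001 frames per second.
Time for a 49-frame gap: 49 ÷ (30/1001) = 49049/30 s.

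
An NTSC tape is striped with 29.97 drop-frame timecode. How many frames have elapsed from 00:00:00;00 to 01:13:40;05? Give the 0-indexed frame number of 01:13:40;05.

132473

Complete 10-minute blocks: 7, each 17982 frames → 125874.
Remaining 3 whole minutes in the current block: 1800 + 2 × 1798 = 5396 frames.
Within the current minute: 40 × 30 + 5 − 2 = 1203 (labels ;00/;01 skipped at this minute). Total = 125874 + 5396 + 1203 = 132473.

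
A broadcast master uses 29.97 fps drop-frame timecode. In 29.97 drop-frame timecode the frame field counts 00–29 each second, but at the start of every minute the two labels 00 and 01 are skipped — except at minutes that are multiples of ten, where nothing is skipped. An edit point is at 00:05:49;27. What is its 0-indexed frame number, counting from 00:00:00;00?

10487

As if non-drop at 30 labels/s: (0 × 3600 + 5 × 60 + 49) × 30 + 27 = 10497.
Minute boundaries passed: 5; those not divisible by 10: 5 − 0 = 5; dropped labels = 2 × 5 = 10.
Actual frame index = 10497 − 10 = 10487.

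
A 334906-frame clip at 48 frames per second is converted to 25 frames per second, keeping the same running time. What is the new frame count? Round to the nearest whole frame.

Frames at target rate = 334906 × (25) / (48) = 4186325/24 ≈ 174430.208.
Nearest whole frame: 174430.

174430 frames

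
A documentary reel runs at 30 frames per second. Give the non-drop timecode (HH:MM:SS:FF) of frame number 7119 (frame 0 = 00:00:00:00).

00:03:57:09

7119 ÷ 30 = 237 full seconds, remainder 9 frames.
237 s = 0 h 3 min 57 s.
Timecode: 00:03:57:09.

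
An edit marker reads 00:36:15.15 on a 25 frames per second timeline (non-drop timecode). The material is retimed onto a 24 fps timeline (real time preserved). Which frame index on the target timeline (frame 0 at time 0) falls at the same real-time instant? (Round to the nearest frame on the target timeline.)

frame 52214

Source frame index: (0×3600 + 36×60 + 15) × 25 + 15 = 54390.
Real time: 54390 / (25) = 10878/5 s.
Target frame: (10878/5) × (24) = 261072/5 ≈ 52214.400 → 52214.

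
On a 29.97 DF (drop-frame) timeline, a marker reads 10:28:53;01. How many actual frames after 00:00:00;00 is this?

As if non-drop at 30 labels/s: (10 × 3600 + 28 × 60 + 53) × 30 + 1 = 1131991.
Minute boundaries passed: 628; those not divisible by 10: 628 − 62 = 566; dropped labels = 2 × 566 = 1132.
Actual frame index = 1131991 − 1132 = 1130859.

1130859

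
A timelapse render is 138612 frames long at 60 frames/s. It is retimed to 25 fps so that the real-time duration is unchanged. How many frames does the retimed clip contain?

57755 frames

Target frames = source frames × (target rate / source rate) = 138612 × (25)/(60) = 138612 × 5/12 = 57755.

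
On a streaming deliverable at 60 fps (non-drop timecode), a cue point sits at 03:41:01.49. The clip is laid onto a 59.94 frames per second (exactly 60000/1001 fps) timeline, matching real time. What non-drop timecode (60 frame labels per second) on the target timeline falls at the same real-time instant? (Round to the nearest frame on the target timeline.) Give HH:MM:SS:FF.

Source frame index: (3×3600 + 41×60 + 1) × 60 + 49 = 795709.
Real time: 795709 / (60) = 795709/60 s.
Target frame: (795709/60) × (60000/1001) = 795709000/1001 ≈ 794914.086 → 794914.
At 60 labels/s: frame 794914 → 03:40:48:34.

03:40:48:34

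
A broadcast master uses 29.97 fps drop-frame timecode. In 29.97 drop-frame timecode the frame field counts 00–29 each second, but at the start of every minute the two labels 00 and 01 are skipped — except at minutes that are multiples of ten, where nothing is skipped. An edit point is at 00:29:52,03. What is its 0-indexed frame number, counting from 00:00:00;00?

As if non-drop at 30 labels/s: (0 × 3600 + 29 × 60 + 52) × 30 + 3 = 53763.
Minute boundaries passed: 29; those not divisible by 10: 29 − 2 = 27; dropped labels = 2 × 27 = 54.
Actual frame index = 53763 − 54 = 53709.

53709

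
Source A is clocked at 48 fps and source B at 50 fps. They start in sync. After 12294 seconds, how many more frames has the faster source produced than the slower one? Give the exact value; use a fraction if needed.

A emits 48 × 12294 = 590112 frames; B emits 50 × 12294 = 614700.
Difference = 24588 frames; B is ahead of A.

24588 frames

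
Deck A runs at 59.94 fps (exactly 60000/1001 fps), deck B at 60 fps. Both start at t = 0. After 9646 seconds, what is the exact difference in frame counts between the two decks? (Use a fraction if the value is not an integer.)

6360/11 frames

A emits 60000/1001 × 9646 = 6360000/11 frames; B emits 60 × 9646 = 578760.
Difference = 6360/11 frames (≈ 578.1818); B is ahead of A.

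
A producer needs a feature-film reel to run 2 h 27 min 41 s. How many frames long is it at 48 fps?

425328 frames

2 h 27 min 41 s = 8861 s.
Frames = 8861 × 48 = 425328.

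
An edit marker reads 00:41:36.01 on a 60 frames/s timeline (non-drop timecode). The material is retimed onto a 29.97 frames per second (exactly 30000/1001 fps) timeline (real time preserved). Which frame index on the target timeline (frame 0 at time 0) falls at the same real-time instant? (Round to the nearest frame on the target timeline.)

frame 74806

Source frame index: (0×3600 + 41×60 + 36) × 60 + 1 = 149761.
Real time: 149761 / (60) = 149761/60 s.
Target frame: (149761/60) × (30000/1001) = 74880500/1001 ≈ 74805.694 → 74806.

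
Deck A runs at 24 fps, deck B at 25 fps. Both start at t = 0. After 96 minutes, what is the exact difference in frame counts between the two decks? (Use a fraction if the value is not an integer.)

96 min = 5760 s.
A emits 24 × 5760 = 138240 frames; B emits 25 × 5760 = 144000.
Difference = 5760 frames; B is ahead of A.

5760 frames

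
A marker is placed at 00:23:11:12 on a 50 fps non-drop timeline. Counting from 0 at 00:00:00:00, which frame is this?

69562

Total seconds to the label: (0 × 3600 + 23 × 60 + 11) = 1391.
Frame index = 1391 × 50 + 12 = 69562.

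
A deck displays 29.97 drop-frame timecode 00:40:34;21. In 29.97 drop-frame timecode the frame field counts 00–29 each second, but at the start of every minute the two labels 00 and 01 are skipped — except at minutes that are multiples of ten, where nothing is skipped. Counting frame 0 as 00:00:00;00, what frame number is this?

As if non-drop at 30 labels/s: (0 × 3600 + 40 × 60 + 34) × 30 + 21 = 73041.
Minute boundaries passed: 40; those not divisible by 10: 40 − 4 = 36; dropped labels = 2 × 36 = 72.
Actual frame index = 73041 − 72 = 72969.

72969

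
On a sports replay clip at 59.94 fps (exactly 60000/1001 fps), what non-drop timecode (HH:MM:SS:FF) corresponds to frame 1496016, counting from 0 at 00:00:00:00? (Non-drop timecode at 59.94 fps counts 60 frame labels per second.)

1496016 ÷ 60 = 24933 full seconds, remainder 36 frames.
24933 s = 6 h 55 min 33 s.
Timecode: 06:55:33:36.

06:55:33:36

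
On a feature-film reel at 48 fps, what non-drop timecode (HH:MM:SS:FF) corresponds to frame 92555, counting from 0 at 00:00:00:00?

00:32:08:11

92555 ÷ 48 = 1928 full seconds, remainder 11 frames.
1928 s = 0 h 32 min 8 s.
Timecode: 00:32:08:11.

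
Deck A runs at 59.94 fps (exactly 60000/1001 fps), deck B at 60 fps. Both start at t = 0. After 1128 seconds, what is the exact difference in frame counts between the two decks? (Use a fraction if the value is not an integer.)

67680/1001 frames

A emits 60000/1001 × 1128 = 67680000/1001 frames; B emits 60 × 1128 = 67680.
Difference = 67680/1001 frames (≈ 67.6124); B is ahead of A.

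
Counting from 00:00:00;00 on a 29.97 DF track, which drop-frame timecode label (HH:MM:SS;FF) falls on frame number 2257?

00:01:15;09

Ten DF minutes hold 17982 frames, so frame 2257 lies in block 0 (frames 0–17981) with 2257 frames into that block.
The block's first minute is 1800 frames and the rest 1798 each; 2257 frames reaches minute 1, so 0 × 18 + 1 × 2 = 2 labels have been skipped so far.
Adding those back, label number 2257 + 2 = 2259 at 30 labels/s is 75 s + 9 f = 0 h 1 min 15 s frame 9, i.e. 00:01:15;09.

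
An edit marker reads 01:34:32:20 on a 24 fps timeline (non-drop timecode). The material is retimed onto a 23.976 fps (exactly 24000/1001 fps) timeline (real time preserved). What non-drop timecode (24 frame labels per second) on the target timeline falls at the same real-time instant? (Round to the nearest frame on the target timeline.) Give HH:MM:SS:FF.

Source frame index: (1×3600 + 34×60 + 32) × 24 + 20 = 136148.
Real time: 136148 / (24) = 34037/6 s.
Target frame: (34037/6) × (24000/1001) = 136148000/1001 ≈ 136011.988 → 136012.
At 24 labels/s: frame 136012 → 01:34:27:04.

01:34:27:04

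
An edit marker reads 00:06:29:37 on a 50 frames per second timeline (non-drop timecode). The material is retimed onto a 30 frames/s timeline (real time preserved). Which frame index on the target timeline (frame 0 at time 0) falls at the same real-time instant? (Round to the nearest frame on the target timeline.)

frame 11692

Source frame index: (0×3600 + 6×60 + 29) × 50 + 37 = 19487.
Real time: 19487 / (50) = 19487/50 s.
Target frame: (19487/50) × (30) = 58461/5 ≈ 11692.200 → 11692.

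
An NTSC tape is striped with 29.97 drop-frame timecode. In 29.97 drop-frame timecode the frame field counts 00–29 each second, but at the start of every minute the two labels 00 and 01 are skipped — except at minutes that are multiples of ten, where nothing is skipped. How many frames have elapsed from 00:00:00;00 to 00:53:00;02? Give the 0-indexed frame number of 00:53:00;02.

95306

As if non-drop at 30 labels/s: (0 × 3600 + 53 × 60 + 0) × 30 + 2 = 95402.
Minute boundaries passed: 53; those not divisible by 10: 53 − 5 = 48; dropped labels = 2 × 48 = 96.
Actual frame index = 95402 − 96 = 95306.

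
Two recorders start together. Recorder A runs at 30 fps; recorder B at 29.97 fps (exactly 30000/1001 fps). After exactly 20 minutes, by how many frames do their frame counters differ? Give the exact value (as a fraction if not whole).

36000/1001 frames

20 min = 1200 s.
A emits 30 × 1200 = 36000 frames; B emits 30000/1001 × 1200 = 36000000/1001.
Difference = 36000/1001 frames (≈ 35.9640); B is behind A.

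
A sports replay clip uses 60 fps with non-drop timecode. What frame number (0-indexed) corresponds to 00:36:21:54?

Total seconds to the label: (0 × 3600 + 36 × 60 + 21) = 2181.
Frame index = 2181 × 60 + 54 = 130914.

130914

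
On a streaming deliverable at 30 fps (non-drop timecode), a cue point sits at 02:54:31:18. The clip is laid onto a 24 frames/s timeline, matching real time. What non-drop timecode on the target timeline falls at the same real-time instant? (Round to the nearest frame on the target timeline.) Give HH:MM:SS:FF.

Source frame index: (2×3600 + 54×60 + 31) × 30 + 18 = 314148.
Real time: 314148 / (30) = 52358/5 s.
Target frame: (52358/5) × (24) = 1256592/5 ≈ 251318.400 → 251318.
At 24 labels/s: frame 251318 → 02:54:31:14.

02:54:31:14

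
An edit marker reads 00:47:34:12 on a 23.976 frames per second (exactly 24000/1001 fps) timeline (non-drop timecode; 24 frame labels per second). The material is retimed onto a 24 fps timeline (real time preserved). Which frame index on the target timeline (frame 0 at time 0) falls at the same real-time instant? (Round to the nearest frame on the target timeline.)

Source frame index: (0×3600 + 47×60 + 34) × 24 + 12 = 68508.
Real time: 68508 / (24000/1001) = 5714709/2000 s.
Target frame: (5714709/2000) × (24) = 17144127/250 ≈ 68576.508 → 68577.

frame 68577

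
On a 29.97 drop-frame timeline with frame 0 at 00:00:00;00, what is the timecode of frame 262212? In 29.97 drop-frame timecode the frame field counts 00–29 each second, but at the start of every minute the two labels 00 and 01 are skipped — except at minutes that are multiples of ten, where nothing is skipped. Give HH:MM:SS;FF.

Ten DF minutes hold 17982 frames, so frame 262212 lies in block 14 (frames 251748–269729) with 10464 frames into that block.
The block's first minute is 1800 frames and the rest 1798 each; 10464 frames reaches minute 5, so 14 × 18 + 5 × 2 = 262 labels have been skipped so far.
Adding those back, label number 262212 + 262 = 262474 at 30 labels/s is 8749 s + 4 f = 2 h 25 min 49 s frame 4, i.e. 02:25:49;04.

02:25:49;04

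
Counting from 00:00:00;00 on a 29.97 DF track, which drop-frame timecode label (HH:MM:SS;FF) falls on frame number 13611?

00:07:34;05

Each 10-minute DF block holds 10 × 60 × 30 − 9 × 2 = 17982 frames. 13611 ÷ 17982 → 0 full blocks, remainder 13611.
Within the partial block the first minute is 1800 frames and each further minute 1798, so 7 further minute boundaries passed. Total skipped labels = 18 × 0 + 2 × 7 = 14.
Non-drop label index = 13611 + 14 = 13625; at 30 labels/s that is 00:07:34:05, i.e. DF 00:07:34;05.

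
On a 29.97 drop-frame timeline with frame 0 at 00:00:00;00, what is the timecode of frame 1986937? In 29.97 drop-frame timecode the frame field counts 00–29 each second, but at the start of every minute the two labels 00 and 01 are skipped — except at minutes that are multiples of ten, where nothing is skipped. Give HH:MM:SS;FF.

Ten DF minutes hold 17982 frames, so frame 1986937 lies in block 110 (frames 1978020–1996001) with 8917 frames into that block.
The block's first minute is 1800 frames and the rest 1798 each; 8917 frames reaches minute 4, so 110 × 18 + 4 × 2 = 1988 labels have been skipped so far.
Adding those back, label number 1986937 + 1988 = 1988925 at 30 labels/s is 66297 s + 15 f = 18 h 24 min 57 s frame 15, i.e. 18:24:57;15.

18:24:57;15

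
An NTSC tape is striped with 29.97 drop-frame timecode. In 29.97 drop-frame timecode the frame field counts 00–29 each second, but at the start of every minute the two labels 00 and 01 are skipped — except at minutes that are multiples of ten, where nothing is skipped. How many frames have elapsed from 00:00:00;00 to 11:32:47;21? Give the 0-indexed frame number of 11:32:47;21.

Complete 10-minute blocks: 69, each 17982 frames → 1240758.
Remaining 2 whole minutes in the current block: 1800 + 1 × 1798 = 3598 frames.
Within the current minute: 47 × 30 + 21 − 2 = 1429 (labels ;00/;01 skipped at this minute). Total = 1240758 + 3598 + 1429 = 1245785.

1245785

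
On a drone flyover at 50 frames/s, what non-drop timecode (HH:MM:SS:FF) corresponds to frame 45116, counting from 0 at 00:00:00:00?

45116 ÷ 50 = 902 full seconds, remainder 16 frames.
902 s = 0 h 15 min 2 s.
Timecode: 00:15:02:16.

00:15:02:16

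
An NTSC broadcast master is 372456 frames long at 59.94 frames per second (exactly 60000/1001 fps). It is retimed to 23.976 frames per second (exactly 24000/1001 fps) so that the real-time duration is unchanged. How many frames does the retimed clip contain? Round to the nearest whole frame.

148982 frames

Frames at target rate = 372456 × (24000/1001) / (60000/1001) = 744912/5 ≈ 148982.400.
Nearest whole frame: 148982.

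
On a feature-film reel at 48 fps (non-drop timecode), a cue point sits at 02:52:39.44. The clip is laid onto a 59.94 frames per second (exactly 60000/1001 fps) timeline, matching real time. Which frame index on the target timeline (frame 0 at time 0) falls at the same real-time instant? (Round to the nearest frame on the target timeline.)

frame 620974

Source frame index: (2×3600 + 52×60 + 39) × 48 + 44 = 497276.
Real time: 497276 / (48) = 124319/12 s.
Target frame: (124319/12) × (60000/1001) = 47815000/77 ≈ 620974.026 → 620974.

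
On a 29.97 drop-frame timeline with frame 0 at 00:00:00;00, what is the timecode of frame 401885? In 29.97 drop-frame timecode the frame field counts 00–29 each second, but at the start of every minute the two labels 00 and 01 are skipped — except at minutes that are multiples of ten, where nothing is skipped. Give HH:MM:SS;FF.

03:43:29;17

Each 10-minute DF block holds 10 × 60 × 30 − 9 × 2 = 17982 frames. 401885 ÷ 17982 → 22 full blocks, remainder 6281.
Within the partial block the first minute is 1800 frames and each further minute 1798, so 3 further minute boundaries passed. Total skipped labels = 18 × 22 + 2 × 3 = 402.
Non-drop label index = 401885 + 402 = 402287; at 30 labels/s that is 03:43:29:17, i.e. DF 03:43:29;17.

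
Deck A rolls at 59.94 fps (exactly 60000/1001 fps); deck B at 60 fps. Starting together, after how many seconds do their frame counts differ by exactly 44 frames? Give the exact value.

11011/15 seconds

The gap grows by |60 − 60000/1001| = 60/1001 frames per second.
Time for a 44-frame gap: 44 ÷ (60/1001) = 11011/15 s.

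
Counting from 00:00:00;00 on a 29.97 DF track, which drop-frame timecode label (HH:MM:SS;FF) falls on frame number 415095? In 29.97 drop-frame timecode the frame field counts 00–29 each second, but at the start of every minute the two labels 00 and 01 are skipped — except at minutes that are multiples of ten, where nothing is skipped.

Ten DF minutes hold 17982 frames, so frame 415095 lies in block 23 (frames 413586–431567) with 1509 frames into that block.
The block's first minute is 1800 frames and the rest 1798 each; 1509 frames reaches minute 0, so 23 × 18 + 0 × 2 = 414 labels have been skipped so far.
Adding those back, label number 415095 + 414 = 415509 at 30 labels/s is 13850 s + 9 f = 3 h 50 min 50 s frame 9, i.e. 03:50:50;09.

03:50:50;09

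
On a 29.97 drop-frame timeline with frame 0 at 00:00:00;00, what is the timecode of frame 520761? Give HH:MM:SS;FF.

Each 10-minute DF block holds 10 × 60 × 30 − 9 × 2 = 17982 frames. 520761 ÷ 17982 → 28 full blocks, remainder 17265.
Within the partial block the first minute is 1800 frames and each further minute 1798, so 9 further minute boundaries passed. Total skipped labels = 18 × 28 + 2 × 9 = 522.
Non-drop label index = 520761 + 522 = 521283; at 30 labels/s that is 04:49:36:03, i.e. DF 04:49:36;03.

04:49:36;03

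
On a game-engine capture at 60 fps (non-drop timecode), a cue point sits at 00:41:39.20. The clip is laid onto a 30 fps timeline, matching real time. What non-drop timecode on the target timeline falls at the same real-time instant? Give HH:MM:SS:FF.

00:41:39:10

Source frame index: (0×3600 + 41×60 + 39) × 60 + 20 = 149960.
Real time: 149960 / (60) = 7498/3 s.
Target frame: (7498/3) × (30) = 74980.
At 30 labels/s: frame 74980 → 00:41:39:10.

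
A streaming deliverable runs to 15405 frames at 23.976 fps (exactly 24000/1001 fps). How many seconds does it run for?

642.516875 seconds

Running time = 15405 / (24000/1001) = 642.516875 s.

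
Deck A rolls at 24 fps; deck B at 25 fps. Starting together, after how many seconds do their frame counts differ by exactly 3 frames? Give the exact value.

The gap grows by |25 − 24| = 1 frame per second.
Time for a 3-frame gap: 3 ÷ (1) = 3 s.

3 seconds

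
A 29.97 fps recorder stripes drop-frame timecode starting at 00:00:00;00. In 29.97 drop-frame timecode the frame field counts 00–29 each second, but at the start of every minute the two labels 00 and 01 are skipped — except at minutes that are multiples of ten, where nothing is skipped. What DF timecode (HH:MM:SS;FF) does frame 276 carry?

Each 10-minute DF block holds 10 × 60 × 30 − 9 × 2 = 17982 frames. 276 ÷ 17982 → 0 full blocks, remainder 276.
Within the partial block the first minute is 1800 frames and each further minute 1798, so 0 further minute boundaries passed. Total skipped labels = 18 × 0 + 2 × 0 = 0.
Non-drop label index = 276 + 0 = 276; at 30 labels/s that is 00:00:09:06, i.e. DF 00:00:09;06.

00:00:09;06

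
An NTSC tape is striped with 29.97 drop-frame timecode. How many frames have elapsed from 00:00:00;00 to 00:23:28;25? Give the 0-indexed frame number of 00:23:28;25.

42223

Complete 10-minute blocks: 2, each 17982 frames → 35964.
Remaining 3 whole minutes in the current block: 1800 + 2 × 1798 = 5396 frames.
Within the current minute: 28 × 30 + 25 − 2 = 863 (labels ;00/;01 skipped at this minute). Total = 35964 + 5396 + 863 = 42223.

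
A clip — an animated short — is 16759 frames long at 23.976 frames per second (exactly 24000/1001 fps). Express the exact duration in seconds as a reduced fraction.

16775759/24000 seconds

Running time = 16759 ÷ (24000/1001) = 16759 × 1001/24000 = 16775759/24000 s.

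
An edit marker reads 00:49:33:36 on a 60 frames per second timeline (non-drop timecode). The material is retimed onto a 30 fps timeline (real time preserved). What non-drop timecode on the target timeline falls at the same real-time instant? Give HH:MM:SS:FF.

Source frame index: (0×3600 + 49×60 + 33) × 60 + 36 = 178416.
Real time: 178416 / (60) = 14868/5 s.
Target frame: (14868/5) × (30) = 89208.
At 30 labels/s: frame 89208 → 00:49:33:18.

00:49:33:18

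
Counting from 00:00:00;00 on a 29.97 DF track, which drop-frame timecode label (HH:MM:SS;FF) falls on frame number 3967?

Each 10-minute DF block holds 10 × 60 × 30 − 9 × 2 = 17982 frames. 3967 ÷ 17982 → 0 full blocks, remainder 3967.
Within the partial block the first minute is 1800 frames and each further minute 1798, so 2 further minute boundaries passed. Total skipped labels = 18 × 0 + 2 × 2 = 4.
Non-drop label index = 3967 + 4 = 3971; at 30 labels/s that is 00:02:12:11, i.e. DF 00:02:12;11.

00:02:12;11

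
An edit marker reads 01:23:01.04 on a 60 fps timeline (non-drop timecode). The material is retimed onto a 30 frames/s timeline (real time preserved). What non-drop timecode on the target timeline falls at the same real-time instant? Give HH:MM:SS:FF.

01:23:01:02

Source frame index: (1×3600 + 23×60 + 1) × 60 + 4 = 298864.
Real time: 298864 / (60) = 74716/15 s.
Target frame: (74716/15) × (30) = 149432.
At 30 labels/s: frame 149432 → 01:23:01:02.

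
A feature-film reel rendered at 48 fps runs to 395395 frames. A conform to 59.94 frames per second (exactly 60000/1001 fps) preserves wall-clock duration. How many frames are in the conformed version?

493750 frames

Target frames = source frames × (target rate / source rate) = 395395 × (60000/1001)/(48) = 395395 × 1250/1001 = 493750.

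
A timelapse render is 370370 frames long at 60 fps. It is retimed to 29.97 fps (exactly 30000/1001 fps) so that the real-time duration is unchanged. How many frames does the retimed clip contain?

Target frames = source frames × (target rate / source rate) = 370370 × (30000/1001)/(60) = 370370 × 500/1001 = 185000.

185000 frames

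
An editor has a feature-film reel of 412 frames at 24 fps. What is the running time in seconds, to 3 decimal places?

17.167 seconds

Running time = 412 × 1/24 = 103/6 s ≈ 17.167 s.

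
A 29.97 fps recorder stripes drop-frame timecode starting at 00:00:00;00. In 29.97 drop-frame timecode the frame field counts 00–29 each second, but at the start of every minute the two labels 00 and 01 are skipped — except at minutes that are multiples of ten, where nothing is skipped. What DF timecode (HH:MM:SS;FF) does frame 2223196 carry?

20:36:20;22

Ten DF minutes hold 17982 frames, so frame 2223196 lies in block 123 (frames 2211786–2229767) with 11410 frames into that block.
The block's first minute is 1800 frames and the rest 1798 each; 11410 frames reaches minute 6, so 123 × 18 + 6 × 2 = 2226 labels have been skipped so far.
Adding those back, label number 2223196 + 2226 = 2225422 at 30 labels/s is 74180 s + 22 f = 20 h 36 min 20 s frame 22, i.e. 20:36:20;22.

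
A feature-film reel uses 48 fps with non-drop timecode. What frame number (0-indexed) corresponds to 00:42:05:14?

frame 121214

Total seconds to the label: (0 × 3600 + 42 × 60 + 5) = 2525.
Frame index = 2525 × 48 + 14 = 121214.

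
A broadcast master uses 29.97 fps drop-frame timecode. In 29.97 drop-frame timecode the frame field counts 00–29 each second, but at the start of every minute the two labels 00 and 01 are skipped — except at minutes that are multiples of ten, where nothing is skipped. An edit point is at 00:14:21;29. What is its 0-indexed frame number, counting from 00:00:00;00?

25833

Complete 10-minute blocks: 1, each 17982 frames → 17982.
Remaining 4 whole minutes in the current block: 1800 + 3 × 1798 = 7194 frames.
Within the current minute: 21 × 30 + 29 − 2 = 657 (labels ;00/;01 skipped at this minute). Total = 17982 + 7194 + 657 = 25833.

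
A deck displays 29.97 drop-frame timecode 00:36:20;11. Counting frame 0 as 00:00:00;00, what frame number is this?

As if non-drop at 30 labels/s: (0 × 3600 + 36 × 60 + 20) × 30 + 11 = 65411.
Minute boundaries passed: 36; those not divisible by 10: 36 − 3 = 33; dropped labels = 2 × 33 = 66.
Actual frame index = 65411 − 66 = 65345.

65345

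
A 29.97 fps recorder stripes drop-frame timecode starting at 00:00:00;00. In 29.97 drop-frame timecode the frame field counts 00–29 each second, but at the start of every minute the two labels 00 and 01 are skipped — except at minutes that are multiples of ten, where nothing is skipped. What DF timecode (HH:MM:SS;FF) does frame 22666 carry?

00:12:36;08

Each 10-minute DF block holds 10 × 60 × 30 − 9 × 2 = 17982 frames. 22666 ÷ 17982 → 1 full block, remainder 4684.
Within the partial block the first minute is 1800 frames and each further minute 1798, so 2 further minute boundaries passed. Total skipped labels = 18 × 1 + 2 × 2 = 22.
Non-drop label index = 22666 + 22 = 22688; at 30 labels/s that is 00:12:36:08, i.e. DF 00:12:36;08.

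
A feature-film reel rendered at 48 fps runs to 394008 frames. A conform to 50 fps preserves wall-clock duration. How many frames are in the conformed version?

Target frames = source frames × (target rate / source rate) = 394008 × (50)/(48) = 394008 × 25/24 = 410425.

410425 frames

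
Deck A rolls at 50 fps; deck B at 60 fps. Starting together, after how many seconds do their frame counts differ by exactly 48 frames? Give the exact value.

The gap grows by |60 − 50| = 10 frames per second.
Time for a 48-frame gap: 48 ÷ (10) = 4.8 s.

4.8 seconds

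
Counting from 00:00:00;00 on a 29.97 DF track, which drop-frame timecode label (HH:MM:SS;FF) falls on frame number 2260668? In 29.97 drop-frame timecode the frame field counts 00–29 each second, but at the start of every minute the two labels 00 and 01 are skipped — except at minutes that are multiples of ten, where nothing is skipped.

20:57:11;02

Each 10-minute DF block holds 10 × 60 × 30 − 9 × 2 = 17982 frames. 2260668 ÷ 17982 → 125 full blocks, remainder 12918.
Within the partial block the first minute is 1800 frames and each further minute 1798, so 7 further minute boundaries passed. Total skipped labels = 18 × 125 + 2 × 7 = 2264.
Non-drop label index = 2260668 + 2264 = 2262932; at 30 labels/s that is 20:57:11:02, i.e. DF 20:57:11;02.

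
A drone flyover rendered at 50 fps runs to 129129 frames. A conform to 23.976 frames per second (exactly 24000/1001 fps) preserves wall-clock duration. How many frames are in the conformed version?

61920 frames

Target frames = source frames × (target rate / source rate) = 129129 × (24000/1001)/(50) = 129129 × 480/1001 = 61920.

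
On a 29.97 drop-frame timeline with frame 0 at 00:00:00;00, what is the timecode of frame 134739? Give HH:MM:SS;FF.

01:14:55;23

Each 10-minute DF block holds 10 × 60 × 30 − 9 × 2 = 17982 frames. 134739 ÷ 17982 → 7 full blocks, remainder 8865.
Within the partial block the first minute is 1800 frames and each further minute 1798, so 4 further minute boundaries passed. Total skipped labels = 18 × 7 + 2 × 4 = 134.
Non-drop label index = 134739 + 134 = 134873; at 30 labels/s that is 01:14:55:23, i.e. DF 01:14:55;23.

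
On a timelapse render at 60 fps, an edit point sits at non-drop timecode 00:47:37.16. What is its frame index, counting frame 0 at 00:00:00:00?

171436

Total seconds to the label: (0 × 3600 + 47 × 60 + 37) = 2857.
Frame index = 2857 × 60 + 16 = 171436.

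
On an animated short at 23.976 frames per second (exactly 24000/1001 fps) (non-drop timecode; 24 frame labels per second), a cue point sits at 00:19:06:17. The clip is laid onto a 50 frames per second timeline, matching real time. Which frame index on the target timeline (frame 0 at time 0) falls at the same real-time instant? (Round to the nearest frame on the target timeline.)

frame 57393

Source frame index: (0×3600 + 19×60 + 6) × 24 + 17 = 27521.
Real time: 27521 / (24000/1001) = 27548521/24000 s.
Target frame: (27548521/24000) × (50) = 27548521/480 ≈ 57392.752 → 57393.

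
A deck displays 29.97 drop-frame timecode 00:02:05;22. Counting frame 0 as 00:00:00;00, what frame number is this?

As if non-drop at 30 labels/s: (0 × 3600 + 2 × 60 + 5) × 30 + 22 = 3772.
Minute boundaries passed: 2; those not divisible by 10: 2 − 0 = 2; dropped labels = 2 × 2 = 4.
Actual frame index = 3772 − 4 = 3768.

3768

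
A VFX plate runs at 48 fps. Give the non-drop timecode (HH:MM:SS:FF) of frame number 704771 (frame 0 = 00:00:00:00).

704771 ÷ 48 = 14682 full seconds, remainder 35 frames.
14682 s = 4 h 4 min 42 s.
Timecode: 04:04:42:35.

04:04:42:35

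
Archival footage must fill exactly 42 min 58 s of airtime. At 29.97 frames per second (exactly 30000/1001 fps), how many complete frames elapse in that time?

42 min 58 s = 2578 s.
Frames = 2578 × 30000/1001 = 77340000/1001 ≈ 77262.7373.
Complete frames: 77262.

77262 frames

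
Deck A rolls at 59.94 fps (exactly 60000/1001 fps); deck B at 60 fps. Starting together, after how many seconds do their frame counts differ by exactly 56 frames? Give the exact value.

14014/15 seconds

The gap grows by |60 − 60000/1001| = 60/1001 frames per second.
Time for a 56-frame gap: 56 ÷ (60/1001) = 14014/15 s.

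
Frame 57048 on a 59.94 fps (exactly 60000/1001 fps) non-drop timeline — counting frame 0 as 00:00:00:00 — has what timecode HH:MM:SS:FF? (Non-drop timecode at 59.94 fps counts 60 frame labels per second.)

57048 ÷ 60 = 950 full seconds, remainder 48 frames.
950 s = 0 h 15 min 50 s.
Timecode: 00:15:50:48.

00:15:50:48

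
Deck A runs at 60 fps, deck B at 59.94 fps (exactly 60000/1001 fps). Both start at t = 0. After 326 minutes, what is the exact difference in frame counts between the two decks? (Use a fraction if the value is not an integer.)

1173600/1001 frames

326 min = 19560 s.
A emits 60 × 19560 = 1173600 frames; B emits 60000/1001 × 19560 = 1173600000/1001.
Difference = 1173600/1001 frames (≈ 1172.4276); B is behind A.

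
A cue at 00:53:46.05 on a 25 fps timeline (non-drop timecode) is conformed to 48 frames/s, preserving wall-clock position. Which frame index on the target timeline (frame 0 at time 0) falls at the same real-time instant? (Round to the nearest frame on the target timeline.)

Source frame index: (0×3600 + 53×60 + 46) × 25 + 5 = 80655.
Real time: 80655 / (25) = 16131/5 s.
Target frame: (16131/5) × (48) = 774288/5 ≈ 154857.600 → 154858.

frame 154858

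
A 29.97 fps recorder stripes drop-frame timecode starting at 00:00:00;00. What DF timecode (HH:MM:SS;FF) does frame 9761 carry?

Each 10-minute DF block holds 10 × 60 × 30 − 9 × 2 = 17982 frames. 9761 ÷ 17982 → 0 full blocks, remainder 9761.
Within the partial block the first minute is 1800 frames and each further minute 1798, so 5 further minute boundaries passed. Total skipped labels = 18 × 0 + 2 × 5 = 10.
Non-drop label index = 9761 + 10 = 9771; at 30 labels/s that is 00:05:25:21, i.e. DF 00:05:25;21.

00:05:25;21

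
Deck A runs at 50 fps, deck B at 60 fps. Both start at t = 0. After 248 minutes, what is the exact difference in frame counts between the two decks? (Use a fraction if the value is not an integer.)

248 min = 14880 s.
A emits 50 × 14880 = 744000 frames; B emits 60 × 14880 = 892800.
Difference = 148800 frames; B is ahead of A.

148800 frames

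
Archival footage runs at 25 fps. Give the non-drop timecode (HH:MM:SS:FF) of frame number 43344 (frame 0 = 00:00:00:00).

43344 ÷ 25 = 1733 full seconds, remainder 19 frames.
1733 s = 0 h 28 min 53 s.
Timecode: 00:28:53:19.

00:28:53:19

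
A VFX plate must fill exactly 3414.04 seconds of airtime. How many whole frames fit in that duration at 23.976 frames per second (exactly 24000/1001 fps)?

Frames = 3414.04 × 24000/1001 = 11705280/143 ≈ 81855.1049.
Complete frames: 81855.

81855 frames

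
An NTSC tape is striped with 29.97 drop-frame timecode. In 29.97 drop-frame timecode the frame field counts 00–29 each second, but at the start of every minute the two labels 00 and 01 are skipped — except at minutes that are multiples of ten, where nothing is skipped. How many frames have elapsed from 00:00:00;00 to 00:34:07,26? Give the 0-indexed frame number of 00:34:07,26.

61374

As if non-drop at 30 labels/s: (0 × 3600 + 34 × 60 + 7) × 30 + 26 = 61436.
Minute boundaries passed: 34; those not divisible by 10: 34 − 3 = 31; dropped labels = 2 × 31 = 62.
Actual frame index = 61436 − 62 = 61374.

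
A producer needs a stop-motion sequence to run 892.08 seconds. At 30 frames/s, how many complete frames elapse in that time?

26762 frames

Frames = 892.08 × 30 = 133812/5 ≈ 26762.4000.
Complete frames: 26762.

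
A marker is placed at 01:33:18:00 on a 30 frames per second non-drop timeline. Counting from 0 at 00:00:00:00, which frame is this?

Total seconds to the label: (1 × 3600 + 33 × 60 + 18) = 5598.
Frame index = 5598 × 30 + 0 = 167940.

167940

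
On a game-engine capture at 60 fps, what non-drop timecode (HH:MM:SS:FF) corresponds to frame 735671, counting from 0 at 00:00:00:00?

735671 ÷ 60 = 12261 full seconds, remainder 11 frames.
12261 s = 3 h 24 min 21 s.
Timecode: 03:24:21:11.

03:24:21:11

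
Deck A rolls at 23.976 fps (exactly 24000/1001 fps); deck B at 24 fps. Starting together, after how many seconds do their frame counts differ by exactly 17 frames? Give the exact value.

The gap grows by |24 − 24000/1001| = 24/1001 frames per second.
Time for a 17-frame gap: 17 ÷ (24/1001) = 17017/24 s.

17017/24 seconds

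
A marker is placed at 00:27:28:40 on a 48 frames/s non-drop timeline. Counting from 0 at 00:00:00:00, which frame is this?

Total seconds to the label: (0 × 3600 + 27 × 60 + 28) = 1648.
Frame index = 1648 × 48 + 40 = 79144.

79144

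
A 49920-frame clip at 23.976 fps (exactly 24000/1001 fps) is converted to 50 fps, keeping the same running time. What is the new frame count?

104104 frames

Target frames = source frames × (target rate / source rate) = 49920 × (50)/(24000/1001) = 49920 × 1001/480 = 104104.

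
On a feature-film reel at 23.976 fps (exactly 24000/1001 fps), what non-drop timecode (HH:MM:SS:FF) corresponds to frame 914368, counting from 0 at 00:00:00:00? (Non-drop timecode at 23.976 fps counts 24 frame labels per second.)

914368 ÷ 24 = 38098 full seconds, remainder 16 frames.
38098 s = 10 h 34 min 58 s.
Timecode: 10:34:58:16.

10:34:58:16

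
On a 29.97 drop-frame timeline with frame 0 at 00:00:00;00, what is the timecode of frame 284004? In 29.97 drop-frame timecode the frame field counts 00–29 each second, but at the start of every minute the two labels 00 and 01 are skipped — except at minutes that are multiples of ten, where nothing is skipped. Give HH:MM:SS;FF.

Ten DF minutes hold 17982 frames, so frame 284004 lies in block 15 (frames 269730–287711) with 14274 frames into that block.
The block's first minute is 1800 frames and the rest 1798 each; 14274 frames reaches minute 7, so 15 × 18 + 7 × 2 = 284 labels have been skipped so far.
Adding those back, label number 284004 + 284 = 284288 at 30 labels/s is 9476 s + 8 f = 2 h 37 min 56 s frame 8, i.e. 02:37:56;08.

02:37:56;08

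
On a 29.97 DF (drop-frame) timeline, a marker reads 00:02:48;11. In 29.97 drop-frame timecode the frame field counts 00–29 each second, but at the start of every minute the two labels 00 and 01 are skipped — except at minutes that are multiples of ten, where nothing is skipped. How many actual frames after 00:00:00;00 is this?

5047

Complete 10-minute blocks: 0, each 17982 frames → 0.
Remaining 2 whole minutes in the current block: 1800 + 1 × 1798 = 3598 frames.
Within the current minute: 48 × 30 + 11 − 2 = 1449 (labels ;00/;01 skipped at this minute). Total = 0 + 3598 + 1449 = 5047.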